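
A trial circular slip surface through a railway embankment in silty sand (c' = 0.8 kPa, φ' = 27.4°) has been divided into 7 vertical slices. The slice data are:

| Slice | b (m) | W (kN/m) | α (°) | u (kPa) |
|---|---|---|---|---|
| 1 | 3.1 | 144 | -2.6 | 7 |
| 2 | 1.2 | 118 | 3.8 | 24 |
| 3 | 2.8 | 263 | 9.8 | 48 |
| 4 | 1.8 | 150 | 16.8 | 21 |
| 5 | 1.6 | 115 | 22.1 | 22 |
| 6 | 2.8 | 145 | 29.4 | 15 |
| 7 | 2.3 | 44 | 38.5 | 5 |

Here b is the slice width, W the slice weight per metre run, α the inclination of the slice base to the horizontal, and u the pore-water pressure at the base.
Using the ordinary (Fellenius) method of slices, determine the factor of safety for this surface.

FS = 1.41

Ordinary method of slices: FS = Σ[c'·Δl_i + (W_i cosα_i − u_i·Δl_i)·tanφ'] / Σ W_i sinα_i, with Δl_i = b_i / cosα_i.
Slice 1: Δl = 3.1/cos(-2.6°) = 3.103 m; N'_1 = 144·cos(-2.6°) − 7·3.103 = 122.1; c'Δl = 2.48; W sinα = -6.5
Slice 2: Δl = 1.2/cos3.8° = 1.203 m; N'_2 = 118·cos3.8° − 24·1.203 = 88.9; c'Δl = 0.96; W sinα = 7.8
Slice 3: Δl = 2.8/cos9.8° = 2.841 m; N'_3 = 263·cos9.8° − 48·2.841 = 122.8; c'Δl = 2.27; W sinα = 44.8
Slice 4: Δl = 1.8/cos16.8° = 1.880 m; N'_4 = 150·cos16.8° − 21·1.880 = 104.1; c'Δl = 1.50; W sinα = 43.4
Slice 5: Δl = 1.6/cos22.1° = 1.727 m; N'_5 = 115·cos22.1° − 22·1.727 = 68.6; c'Δl = 1.38; W sinα = 43.3
Slice 6: Δl = 2.8/cos29.4° = 3.214 m; N'_6 = 145·cos29.4° − 15·3.214 = 78.1; c'Δl = 2.57; W sinα = 71.2
Slice 7: Δl = 2.3/cos38.5° = 2.939 m; N'_7 = 44·cos38.5° − 5·2.939 = 19.7; c'Δl = 2.35; W sinα = 27.4
Σc'Δl = 13.5 kN/m; ΣN' = 604.3 kN/m; ΣW sinα = 231.2 kN/m
Resisting = 13.5 + 604.3·tan27.4° = 13.5 + 313.2 = 326.8 kN/m
FS = 326.8 / 231.2 = 1.413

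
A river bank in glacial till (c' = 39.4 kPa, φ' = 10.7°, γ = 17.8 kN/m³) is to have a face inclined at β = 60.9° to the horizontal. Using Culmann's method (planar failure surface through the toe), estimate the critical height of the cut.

Culmann's analysis gives the critical failure plane at α_cr = (β + φ')/2 = (60.9 + 10.7)/2 = 35.8°, and the critical height
H_c = (4c'/γ) · sinβ cosφ' / [1 − cos(β − φ')]
    = (4·39.4/17.8) · sin60.9°·cos10.7° / [1 − cos(50.2°)]
    = 8.854 · 0.8738·0.9826 / [1 − 0.6401]
    = 8.854 · 0.8586 / 0.3599
    = 21.12 m

H_c = 21.12 m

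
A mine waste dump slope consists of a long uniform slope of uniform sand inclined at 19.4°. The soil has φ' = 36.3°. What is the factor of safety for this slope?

FS = 2.09

For a dry cohesionless infinite slope the factor of safety is FS = tanφ' / tanβ.
FS = tan36.3° / tan19.4° = 0.7346 / 0.3522 = 2.086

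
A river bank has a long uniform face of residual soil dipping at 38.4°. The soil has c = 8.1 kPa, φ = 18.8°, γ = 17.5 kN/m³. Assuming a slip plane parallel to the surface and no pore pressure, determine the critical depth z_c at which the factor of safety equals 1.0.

Setting FS = 1.00 in FS = [c + γz cos²β tanφ] / [γz sinβ cosβ] and solving for z:
z = c / [γ cosβ (FS·sinβ − cosβ·tanφ)]
  = 8.1 / [17.5·cos38.4°·(1.00·sin38.4° − cos38.4°·tan18.8°)]
  = 8.1 / [17.5·0.7837·(1.00·0.6211 − 0.7837·0.3404)]
  = 8.1 / 4.8599 = 1.667 m

z_c = 1.67 m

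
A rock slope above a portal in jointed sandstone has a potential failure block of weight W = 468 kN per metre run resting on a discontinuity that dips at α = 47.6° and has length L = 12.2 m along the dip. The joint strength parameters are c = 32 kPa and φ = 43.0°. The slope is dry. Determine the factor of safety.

Resolving the block weight along and normal to the plane and applying the Mohr–Coulomb strength on the joint:
N' = W cosα = 468·cos47.6° = 315.6 kN/m
Driving force T = W sinα = 468·sin47.6° = 345.6 kN/m
Resisting force R = c·L + N'·tanφ = 32·12.2 + 315.6·tan43.0° = 390.4 + 294.3 = 684.7 kN/m
FS = R / T = 684.7 / 345.6 = 1.981

FS = 1.98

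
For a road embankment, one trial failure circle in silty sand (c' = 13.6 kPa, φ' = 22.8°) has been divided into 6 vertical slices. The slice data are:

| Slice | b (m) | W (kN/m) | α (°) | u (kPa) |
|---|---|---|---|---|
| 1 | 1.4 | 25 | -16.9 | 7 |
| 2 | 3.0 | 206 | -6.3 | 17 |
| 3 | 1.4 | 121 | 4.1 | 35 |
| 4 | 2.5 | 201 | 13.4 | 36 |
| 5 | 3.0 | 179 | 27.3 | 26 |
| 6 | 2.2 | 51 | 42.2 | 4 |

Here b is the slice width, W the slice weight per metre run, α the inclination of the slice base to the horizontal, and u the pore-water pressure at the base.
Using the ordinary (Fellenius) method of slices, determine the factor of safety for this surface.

FS = 2.72

Ordinary method of slices: FS = Σ[c'·Δl_i + (W_i cosα_i − u_i·Δl_i)·tanφ'] / Σ W_i sinα_i, with Δl_i = b_i / cosα_i.
Slice 1: Δl = 1.4/cos(-16.9°) = 1.463 m; N'_1 = 25·cos(-16.9°) − 7·1.463 = 13.7; c'Δl = 19.90; W sinα = -7.3
Slice 2: Δl = 3.0/cos(-6.3°) = 3.018 m; N'_2 = 206·cos(-6.3°) − 17·3.018 = 153.4; c'Δl = 41.05; W sinα = -22.6
Slice 3: Δl = 1.4/cos4.1° = 1.404 m; N'_3 = 121·cos4.1° − 35·1.404 = 71.6; c'Δl = 19.09; W sinα = 8.7
Slice 4: Δl = 2.5/cos13.4° = 2.570 m; N'_4 = 201·cos13.4° − 36·2.570 = 103.0; c'Δl = 34.95; W sinα = 46.6
Slice 5: Δl = 3.0/cos27.3° = 3.376 m; N'_5 = 179·cos27.3° − 26·3.376 = 71.3; c'Δl = 45.91; W sinα = 82.1
Slice 6: Δl = 2.2/cos42.2° = 2.970 m; N'_6 = 51·cos42.2° − 4·2.970 = 25.9; c'Δl = 40.39; W sinα = 34.3
Σc'Δl = 201.3 kN/m; ΣN' = 438.9 kN/m; ΣW sinα = 141.7 kN/m
Resisting = 201.3 + 438.9·tan22.8° = 201.3 + 184.5 = 385.8 kN/m
FS = 385.8 / 141.7 = 2.722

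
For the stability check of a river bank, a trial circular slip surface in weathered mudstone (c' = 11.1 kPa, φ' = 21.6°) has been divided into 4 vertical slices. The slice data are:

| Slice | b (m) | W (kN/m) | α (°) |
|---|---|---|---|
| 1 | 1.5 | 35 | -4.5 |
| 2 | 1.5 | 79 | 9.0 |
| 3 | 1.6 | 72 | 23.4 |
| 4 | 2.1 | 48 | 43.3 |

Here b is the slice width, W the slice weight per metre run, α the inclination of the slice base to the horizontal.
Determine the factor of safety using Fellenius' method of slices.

FS = 2.39

Ordinary method of slices: FS = Σ[c'·Δl_i + (W_i cosα_i)·tanφ'] / Σ W_i sinα_i, with Δl_i = b_i / cosα_i.
Slice 1: Δl = 1.5/cos(-4.5°) = 1.505 m; N'_1 = 35·cos(-4.5°) = 34.9; c'Δl = 16.70; W sinα = -2.7
Slice 2: Δl = 1.5/cos9.0° = 1.519 m; N'_2 = 79·cos9.0° = 78.0; c'Δl = 16.86; W sinα = 12.4
Slice 3: Δl = 1.6/cos23.4° = 1.743 m; N'_3 = 72·cos23.4° = 66.1; c'Δl = 19.35; W sinα = 28.6
Slice 4: Δl = 2.1/cos43.3° = 2.886 m; N'_4 = 48·cos43.3° = 34.9; c'Δl = 32.03; W sinα = 32.9
Σc'Δl = 84.9 kN/m; ΣN' = 213.9 kN/m; ΣW sinα = 71.1 kN/m
Resisting = 84.9 + 213.9·tan21.6° = 84.9 + 84.7 = 169.6 kN/m
FS = 169.6 / 71.1 = 2.385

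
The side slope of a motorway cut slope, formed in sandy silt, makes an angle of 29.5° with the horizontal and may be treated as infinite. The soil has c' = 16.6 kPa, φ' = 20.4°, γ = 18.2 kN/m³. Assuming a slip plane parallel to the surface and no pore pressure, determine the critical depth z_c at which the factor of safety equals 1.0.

z_c = 6.21 m

Setting FS = 1.00 in FS = [c' + γz cos²β tanφ'] / [γz sinβ cosβ] and solving for z:
z = c' / [γ cosβ (FS·sinβ − cosβ·tanφ')]
  = 16.6 / [18.2·cos29.5°·(1.00·sin29.5° − cos29.5°·tan20.4°)]
  = 16.6 / [18.2·0.8704·(1.00·0.4924 − 0.8704·0.3719)]
  = 16.6 / 2.6729 = 6.210 m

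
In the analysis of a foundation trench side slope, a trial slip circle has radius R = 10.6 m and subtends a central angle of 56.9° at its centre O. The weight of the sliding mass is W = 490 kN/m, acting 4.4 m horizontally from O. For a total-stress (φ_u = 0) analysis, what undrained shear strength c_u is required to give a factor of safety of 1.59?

FS = c_u·L_a·R / (W·d), so c_u = FS·W·d / (L_a·R).
Arc length L_a = R·θ = 10.6·(56.9°·π/180) = 10.6·0.9931 = 10.53 m
c_u = 1.59·490·4.4 / (10.53·10.6) = 3428.0 / 111.58 = 30.72 kPa

c_u = 30.7 kPa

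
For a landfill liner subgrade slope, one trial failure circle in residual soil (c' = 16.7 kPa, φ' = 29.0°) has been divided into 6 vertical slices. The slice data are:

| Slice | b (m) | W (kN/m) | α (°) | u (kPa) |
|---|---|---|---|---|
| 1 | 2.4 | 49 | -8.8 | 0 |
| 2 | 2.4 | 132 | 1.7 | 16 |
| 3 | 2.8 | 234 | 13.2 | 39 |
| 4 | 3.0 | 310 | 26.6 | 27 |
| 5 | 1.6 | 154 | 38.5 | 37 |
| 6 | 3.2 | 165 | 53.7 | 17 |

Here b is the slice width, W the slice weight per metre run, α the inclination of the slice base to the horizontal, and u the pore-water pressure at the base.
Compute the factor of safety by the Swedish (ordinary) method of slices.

FS = 1.40

Ordinary method of slices: FS = Σ[c'·Δl_i + (W_i cosα_i − u_i·Δl_i)·tanφ'] / Σ W_i sinα_i, with Δl_i = b_i / cosα_i.
Slice 1: Δl = 2.4/cos(-8.8°) = 2.429 m; N'_1 = 49·cos(-8.8°) − 0·2.429 = 48.4; c'Δl = 40.56; W sinα = -7.5
Slice 2: Δl = 2.4/cos1.7° = 2.401 m; N'_2 = 132·cos1.7° − 16·2.401 = 93.5; c'Δl = 40.10; W sinα = 3.9
Slice 3: Δl = 2.8/cos13.2° = 2.876 m; N'_3 = 234·cos13.2° − 39·2.876 = 115.7; c'Δl = 48.03; W sinα = 53.4
Slice 4: Δl = 3.0/cos26.6° = 3.355 m; N'_4 = 310·cos26.6° − 27·3.355 = 186.6; c'Δl = 56.03; W sinα = 138.8
Slice 5: Δl = 1.6/cos38.5° = 2.044 m; N'_5 = 154·cos38.5° − 37·2.044 = 44.9; c'Δl = 34.14; W sinα = 95.9
Slice 6: Δl = 3.2/cos53.7° = 5.405 m; N'_6 = 165·cos53.7° − 17·5.405 = 5.8; c'Δl = 90.27; W sinα = 133.0
Σc'Δl = 309.1 kN/m; ΣN' = 494.9 kN/m; ΣW sinα = 417.5 kN/m
Resisting = 309.1 + 494.9·tan29.0° = 309.1 + 274.3 = 583.4 kN/m
FS = 583.4 / 417.5 = 1.397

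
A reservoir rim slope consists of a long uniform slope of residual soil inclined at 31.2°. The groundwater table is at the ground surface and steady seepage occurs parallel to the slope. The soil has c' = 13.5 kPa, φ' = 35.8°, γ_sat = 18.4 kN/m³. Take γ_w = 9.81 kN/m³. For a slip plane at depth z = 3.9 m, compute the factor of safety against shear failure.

With seepage parallel to the slope and the water table at the surface, the effective normal stress on the slip plane uses the buoyant unit weight γ' = γ_sat − γ_w while the driving shear stress uses γ_sat:
FS = [c' + γ' z cos²β tanφ'] / [γ_sat z sinβ cosβ]
γ' = 18.4 − 9.81 = 8.59 kN/m³
Numerator = 13.5 + 8.59·3.9·cos²31.2°·tan35.8° = 13.5 + 8.59·3.9·0.7316·0.7212 = 31.178 kPa
Denominator = 18.4·3.9·sin31.2°·cos31.2° = 18.4·3.9·0.5180·0.8554 = 31.797 kPa
FS = 31.178 / 31.797 = 0.981

FS = 0.98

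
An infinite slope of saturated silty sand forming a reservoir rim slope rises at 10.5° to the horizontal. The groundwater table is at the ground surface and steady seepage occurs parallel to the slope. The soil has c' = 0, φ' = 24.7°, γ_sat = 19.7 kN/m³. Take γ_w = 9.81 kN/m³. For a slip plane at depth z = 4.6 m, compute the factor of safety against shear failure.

With seepage parallel to the slope and the water table at the surface, the effective normal stress on the slip plane uses the buoyant unit weight γ' = γ_sat − γ_w while the driving shear stress uses γ_sat:
FS = [c' + γ' z cos²β tanφ'] / [γ_sat z sinβ cosβ]
(For c' = 0 this reduces to FS = (γ'/γ_sat)·tanφ'/tanβ.)
γ' = 19.7 − 9.81 = 9.89 kN/m³
Numerator = 0.0 + 9.89·4.6·cos²10.5°·tan24.7° = 0.0 + 9.89·4.6·0.9668·0.4599 = 20.230 kPa
Denominator = 19.7·4.6·sin10.5°·cos10.5° = 19.7·4.6·0.1822·0.9833 = 16.238 kPa
FS = 20.230 / 16.238 = 1.246

FS = 1.25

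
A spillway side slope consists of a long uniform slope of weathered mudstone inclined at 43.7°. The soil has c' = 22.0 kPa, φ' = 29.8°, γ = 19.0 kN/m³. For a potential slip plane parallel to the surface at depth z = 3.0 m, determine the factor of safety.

For an infinite slope with a slip plane parallel to the surface (no pore pressure): FS = [c' + γz cos²β tanφ'] / [γz sinβ cosβ].
γz = 19.0·3.0 = 57.00 kN/m²
Numerator = 22.0 + 57.00·cos²43.7°·tan29.8° = 22.0 + 57.00·0.5227·0.5727 = 39.063 kPa
Denominator = 57.00·sin43.7°·cos43.7° = 57.00·0.6909·0.7230 = 28.471 kPa
FS = 39.063 / 28.471 = 1.372

FS = 1.37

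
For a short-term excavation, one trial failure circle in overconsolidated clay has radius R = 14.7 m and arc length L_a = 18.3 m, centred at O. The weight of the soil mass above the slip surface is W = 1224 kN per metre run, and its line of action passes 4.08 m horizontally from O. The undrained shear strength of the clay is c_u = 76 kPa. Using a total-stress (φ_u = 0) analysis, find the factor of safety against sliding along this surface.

Taking moments about the centre O, the resisting moment is provided by the undrained shear strength acting along the arc:
M_R = c_u·L_a·R = 76·18.30·14.7 = 20444.8 kN·m/m
M_D = W·d = 1224·4.08 = 4993.9 kN·m/m
FS = M_R / M_D = 20444.8 / 4993.9 = 4.094

FS = 4.09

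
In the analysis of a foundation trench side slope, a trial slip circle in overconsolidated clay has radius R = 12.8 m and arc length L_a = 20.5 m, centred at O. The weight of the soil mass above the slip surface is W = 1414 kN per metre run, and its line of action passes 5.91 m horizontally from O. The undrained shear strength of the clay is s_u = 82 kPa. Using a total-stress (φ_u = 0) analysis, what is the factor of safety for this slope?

FS = 2.57

Taking moments about the centre O, the resisting moment is provided by the undrained shear strength acting along the arc:
M_R = s_u·L_a·R = 82·20.50·12.8 = 21516.8 kN·m/m
M_D = W·d = 1414·5.91 = 8356.7 kN·m/m
FS = M_R / M_D = 21516.8 / 8356.7 = 2.575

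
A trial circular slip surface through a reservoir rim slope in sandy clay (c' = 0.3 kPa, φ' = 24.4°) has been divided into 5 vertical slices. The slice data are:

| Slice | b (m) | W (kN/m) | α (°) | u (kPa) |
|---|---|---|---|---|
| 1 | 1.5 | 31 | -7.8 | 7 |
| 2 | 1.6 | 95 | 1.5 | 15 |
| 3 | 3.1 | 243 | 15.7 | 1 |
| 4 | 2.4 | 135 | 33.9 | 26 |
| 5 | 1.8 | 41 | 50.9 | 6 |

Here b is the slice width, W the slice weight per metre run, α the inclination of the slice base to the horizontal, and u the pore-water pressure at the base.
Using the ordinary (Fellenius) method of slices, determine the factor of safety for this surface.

FS = 0.99

Ordinary method of slices: FS = Σ[c'·Δl_i + (W_i cosα_i − u_i·Δl_i)·tanφ'] / Σ W_i sinα_i, with Δl_i = b_i / cosα_i.
Slice 1: Δl = 1.5/cos(-7.8°) = 1.514 m; N'_1 = 31·cos(-7.8°) − 7·1.514 = 20.1; c'Δl = 0.45; W sinα = -4.2
Slice 2: Δl = 1.6/cos1.5° = 1.601 m; N'_2 = 95·cos1.5° − 15·1.601 = 71.0; c'Δl = 0.48; W sinα = 2.5
Slice 3: Δl = 3.1/cos15.7° = 3.220 m; N'_3 = 243·cos15.7° − 1·3.220 = 230.7; c'Δl = 0.97; W sinα = 65.8
Slice 4: Δl = 2.4/cos33.9° = 2.892 m; N'_4 = 135·cos33.9° − 26·2.892 = 36.9; c'Δl = 0.87; W sinα = 75.3
Slice 5: Δl = 1.8/cos50.9° = 2.854 m; N'_5 = 41·cos50.9° − 6·2.854 = 8.7; c'Δl = 0.86; W sinα = 31.8
Σc'Δl = 3.6 kN/m; ΣN' = 367.4 kN/m; ΣW sinα = 171.1 kN/m
Resisting = 3.6 + 367.4·tan24.4° = 3.6 + 166.7 = 170.3 kN/m
FS = 170.3 / 171.1 = 0.995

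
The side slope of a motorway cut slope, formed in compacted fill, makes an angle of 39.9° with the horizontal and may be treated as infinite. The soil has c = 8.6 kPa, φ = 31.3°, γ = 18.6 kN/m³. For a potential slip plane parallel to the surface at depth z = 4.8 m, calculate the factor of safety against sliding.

FS = 0.92

For an infinite slope with a slip plane parallel to the surface (no pore pressure): FS = [c + γz cos²β tanφ] / [γz sinβ cosβ].
γz = 18.6·4.8 = 89.28 kN/m²
Numerator = 8.6 + 89.28·cos²39.9°·tan31.3° = 8.6 + 89.28·0.5885·0.6080 = 40.548 kPa
Denominator = 89.28·sin39.9°·cos39.9° = 89.28·0.6414·0.7672 = 43.934 kPa
FS = 40.548 / 43.934 = 0.923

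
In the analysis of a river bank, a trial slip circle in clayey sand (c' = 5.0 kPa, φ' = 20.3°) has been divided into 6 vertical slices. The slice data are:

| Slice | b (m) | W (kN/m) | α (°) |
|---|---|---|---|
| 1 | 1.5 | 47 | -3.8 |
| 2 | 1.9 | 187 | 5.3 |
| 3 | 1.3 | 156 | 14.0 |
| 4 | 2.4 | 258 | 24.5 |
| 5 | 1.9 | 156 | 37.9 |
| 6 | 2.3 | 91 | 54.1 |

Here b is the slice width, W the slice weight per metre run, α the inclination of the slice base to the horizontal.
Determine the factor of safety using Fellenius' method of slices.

Ordinary method of slices: FS = Σ[c'·Δl_i + (W_i cosα_i)·tanφ'] / Σ W_i sinα_i, with Δl_i = b_i / cosα_i.
Slice 1: Δl = 1.5/cos(-3.8°) = 1.503 m; N'_1 = 47·cos(-3.8°) = 46.9; c'Δl = 7.52; W sinα = -3.1
Slice 2: Δl = 1.9/cos5.3° = 1.908 m; N'_2 = 187·cos5.3° = 186.2; c'Δl = 9.54; W sinα = 17.3
Slice 3: Δl = 1.3/cos14.0° = 1.340 m; N'_3 = 156·cos14.0° = 151.4; c'Δl = 6.70; W sinα = 37.7
Slice 4: Δl = 2.4/cos24.5° = 2.637 m; N'_4 = 258·cos24.5° = 234.8; c'Δl = 13.19; W sinα = 107.0
Slice 5: Δl = 1.9/cos37.9° = 2.408 m; N'_5 = 156·cos37.9° = 123.1; c'Δl = 12.04; W sinα = 95.8
Slice 6: Δl = 2.3/cos54.1° = 3.922 m; N'_6 = 91·cos54.1° = 53.4; c'Δl = 19.61; W sinα = 73.7
Σc'Δl = 68.6 kN/m; ΣN' = 795.7 kN/m; ΣW sinα = 328.4 kN/m
Resisting = 68.6 + 795.7·tan20.3° = 68.6 + 294.3 = 362.9 kN/m
FS = 362.9 / 328.4 = 1.105

FS = 1.11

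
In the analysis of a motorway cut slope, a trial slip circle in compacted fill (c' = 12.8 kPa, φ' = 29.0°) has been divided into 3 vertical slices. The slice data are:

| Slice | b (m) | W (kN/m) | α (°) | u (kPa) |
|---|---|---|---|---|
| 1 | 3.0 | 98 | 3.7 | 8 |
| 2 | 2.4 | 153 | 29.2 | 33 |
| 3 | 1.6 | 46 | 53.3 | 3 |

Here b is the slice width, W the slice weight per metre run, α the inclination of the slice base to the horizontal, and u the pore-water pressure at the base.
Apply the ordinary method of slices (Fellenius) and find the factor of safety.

Ordinary method of slices: FS = Σ[c'·Δl_i + (W_i cosα_i − u_i·Δl_i)·tanφ'] / Σ W_i sinα_i, with Δl_i = b_i / cosα_i.
Slice 1: Δl = 3.0/cos3.7° = 3.006 m; N'_1 = 98·cos3.7° − 8·3.006 = 73.7; c'Δl = 38.48; W sinα = 6.3
Slice 2: Δl = 2.4/cos29.2° = 2.749 m; N'_2 = 153·cos29.2° − 33·2.749 = 42.8; c'Δl = 35.19; W sinα = 74.6
Slice 3: Δl = 1.6/cos53.3° = 2.677 m; N'_3 = 46·cos53.3° − 3·2.677 = 19.5; c'Δl = 34.27; W sinα = 36.9
Σc'Δl = 107.9 kN/m; ΣN' = 136.0 kN/m; ΣW sinα = 117.8 kN/m
Resisting = 107.9 + 136.0·tan29.0° = 107.9 + 75.4 = 183.3 kN/m
FS = 183.3 / 117.8 = 1.556

FS = 1.56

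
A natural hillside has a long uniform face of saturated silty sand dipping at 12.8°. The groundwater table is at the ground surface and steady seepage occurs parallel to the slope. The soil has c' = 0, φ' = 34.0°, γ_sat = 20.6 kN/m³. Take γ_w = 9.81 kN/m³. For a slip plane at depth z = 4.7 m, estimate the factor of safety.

With seepage parallel to the slope and the water table at the surface, the effective normal stress on the slip plane uses the buoyant unit weight γ' = γ_sat − γ_w while the driving shear stress uses γ_sat:
FS = [c' + γ' z cos²β tanφ'] / [γ_sat z sinβ cosβ]
(For c' = 0 this reduces to FS = (γ'/γ_sat)·tanφ'/tanβ.)
γ' = 20.6 − 9.81 = 10.79 kN/m³
Numerator = 0.0 + 10.79·4.7·cos²12.8°·tan34.0° = 0.0 + 10.79·4.7·0.9509·0.6745 = 32.527 kPa
Denominator = 20.6·4.7·sin12.8°·cos12.8° = 20.6·4.7·0.2215·0.9751 = 20.917 kPa
FS = 32.527 / 20.917 = 1.555

FS = 1.56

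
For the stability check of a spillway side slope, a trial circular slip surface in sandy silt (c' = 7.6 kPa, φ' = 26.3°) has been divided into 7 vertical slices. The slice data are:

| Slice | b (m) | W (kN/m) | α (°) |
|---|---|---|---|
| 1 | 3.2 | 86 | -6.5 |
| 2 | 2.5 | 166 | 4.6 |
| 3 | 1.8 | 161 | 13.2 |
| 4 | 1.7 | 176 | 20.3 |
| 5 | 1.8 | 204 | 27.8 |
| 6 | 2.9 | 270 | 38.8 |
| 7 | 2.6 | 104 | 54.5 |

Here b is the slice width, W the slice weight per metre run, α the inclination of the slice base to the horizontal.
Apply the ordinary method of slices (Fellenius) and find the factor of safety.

Ordinary method of slices: FS = Σ[c'·Δl_i + (W_i cosα_i)·tanφ'] / Σ W_i sinα_i, with Δl_i = b_i / cosα_i.
Slice 1: Δl = 3.2/cos(-6.5°) = 3.221 m; N'_1 = 86·cos(-6.5°) = 85.4; c'Δl = 24.48; W sinα = -9.7
Slice 2: Δl = 2.5/cos4.6° = 2.508 m; N'_2 = 166·cos4.6° = 165.5; c'Δl = 19.06; W sinα = 13.3
Slice 3: Δl = 1.8/cos13.2° = 1.849 m; N'_3 = 161·cos13.2° = 156.7; c'Δl = 14.05; W sinα = 36.8
Slice 4: Δl = 1.7/cos20.3° = 1.813 m; N'_4 = 176·cos20.3° = 165.1; c'Δl = 13.78; W sinα = 61.1
Slice 5: Δl = 1.8/cos27.8° = 2.035 m; N'_5 = 204·cos27.8° = 180.5; c'Δl = 15.46; W sinα = 95.1
Slice 6: Δl = 2.9/cos38.8° = 3.721 m; N'_6 = 270·cos38.8° = 210.4; c'Δl = 28.28; W sinα = 169.2
Slice 7: Δl = 2.6/cos54.5° = 4.477 m; N'_7 = 104·cos54.5° = 60.4; c'Δl = 34.03; W sinα = 84.7
Σc'Δl = 149.1 kN/m; ΣN' = 1024.0 kN/m; ΣW sinα = 450.4 kN/m
Resisting = 149.1 + 1024.0·tan26.3° = 149.1 + 506.1 = 655.2 kN/m
FS = 655.2 / 450.4 = 1.455

FS = 1.45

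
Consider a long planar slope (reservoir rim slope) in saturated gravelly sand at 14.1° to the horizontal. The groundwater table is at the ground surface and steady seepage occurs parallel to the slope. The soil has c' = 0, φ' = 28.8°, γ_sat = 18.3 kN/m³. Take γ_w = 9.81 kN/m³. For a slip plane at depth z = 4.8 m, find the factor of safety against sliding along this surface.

FS = 1.02

With seepage parallel to the slope and the water table at the surface, the effective normal stress on the slip plane uses the buoyant unit weight γ' = γ_sat − γ_w while the driving shear stress uses γ_sat:
FS = [c' + γ' z cos²β tanφ'] / [γ_sat z sinβ cosβ]
(For c' = 0 this reduces to FS = (γ'/γ_sat)·tanφ'/tanβ.)
γ' = 18.3 − 9.81 = 8.49 kN/m³
Numerator = 0.0 + 8.49·4.8·cos²14.1°·tan28.8° = 0.0 + 8.49·4.8·0.9407·0.5498 = 21.074 kPa
Denominator = 18.3·4.8·sin14.1°·cos14.1° = 18.3·4.8·0.2436·0.9699 = 20.754 kPa
FS = 21.074 / 20.754 = 1.015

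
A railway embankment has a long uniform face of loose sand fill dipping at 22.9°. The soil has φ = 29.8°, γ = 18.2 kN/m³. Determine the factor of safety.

For a dry cohesionless infinite slope the factor of safety is FS = tanφ / tanβ.
FS = tan29.8° / tan22.9° = 0.5727 / 0.4224 = 1.356

FS = 1.36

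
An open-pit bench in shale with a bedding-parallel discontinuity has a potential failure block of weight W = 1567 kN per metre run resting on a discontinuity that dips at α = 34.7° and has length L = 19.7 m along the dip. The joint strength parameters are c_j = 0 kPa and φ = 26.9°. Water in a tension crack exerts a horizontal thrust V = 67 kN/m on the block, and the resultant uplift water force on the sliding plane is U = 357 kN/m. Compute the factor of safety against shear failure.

FS = 0.48

Resolving the block weight along and normal to the plane and applying the Mohr–Coulomb strength on the joint:
N' = W cosα − U − V sinα = 1567·cos34.7° − 357 − 67·sin34.7° = 893.2 kN/m
Driving force T = W sinα + V cosα = 1567·sin34.7° + 67·cos34.7° = 947.1 kN/m
Resisting force R = c_j·L + N'·tanφ = 0·19.7 + 893.2·tan26.9° = 0.0 + 453.1 = 453.1 kN/m
FS = R / T = 453.1 / 947.1 = 0.478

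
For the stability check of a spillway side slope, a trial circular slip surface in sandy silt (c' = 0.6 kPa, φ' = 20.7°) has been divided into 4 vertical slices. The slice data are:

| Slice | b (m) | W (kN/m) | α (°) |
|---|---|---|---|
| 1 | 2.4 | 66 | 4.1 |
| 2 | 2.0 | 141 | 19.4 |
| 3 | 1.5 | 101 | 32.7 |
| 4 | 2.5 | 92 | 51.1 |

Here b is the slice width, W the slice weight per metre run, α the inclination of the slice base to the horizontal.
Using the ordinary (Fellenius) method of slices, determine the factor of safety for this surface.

Ordinary method of slices: FS = Σ[c'·Δl_i + (W_i cosα_i)·tanφ'] / Σ W_i sinα_i, with Δl_i = b_i / cosα_i.
Slice 1: Δl = 2.4/cos4.1° = 2.406 m; N'_1 = 66·cos4.1° = 65.8; c'Δl = 1.44; W sinα = 4.7
Slice 2: Δl = 2.0/cos19.4° = 2.120 m; N'_2 = 141·cos19.4° = 133.0; c'Δl = 1.27; W sinα = 46.8
Slice 3: Δl = 1.5/cos32.7° = 1.783 m; N'_3 = 101·cos32.7° = 85.0; c'Δl = 1.07; W sinα = 54.6
Slice 4: Δl = 2.5/cos51.1° = 3.981 m; N'_4 = 92·cos51.1° = 57.8; c'Δl = 2.39; W sinα = 71.6
Σc'Δl = 6.2 kN/m; ΣN' = 341.6 kN/m; ΣW sinα = 177.7 kN/m
Resisting = 6.2 + 341.6·tan20.7° = 6.2 + 129.1 = 135.3 kN/m
FS = 135.3 / 177.7 = 0.761

FS = 0.76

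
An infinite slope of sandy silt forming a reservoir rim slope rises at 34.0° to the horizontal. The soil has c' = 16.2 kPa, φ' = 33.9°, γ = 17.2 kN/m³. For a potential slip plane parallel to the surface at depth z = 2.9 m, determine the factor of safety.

FS = 1.70

For an infinite slope with a slip plane parallel to the surface (no pore pressure): FS = [c' + γz cos²β tanφ'] / [γz sinβ cosβ].
γz = 17.2·2.9 = 49.88 kN/m²
Numerator = 16.2 + 49.88·cos²34.0°·tan33.9° = 16.2 + 49.88·0.6873·0.6720 = 39.237 kPa
Denominator = 49.88·sin34.0°·cos34.0° = 49.88·0.5592·0.8290 = 23.124 kPa
FS = 39.237 / 23.124 = 1.697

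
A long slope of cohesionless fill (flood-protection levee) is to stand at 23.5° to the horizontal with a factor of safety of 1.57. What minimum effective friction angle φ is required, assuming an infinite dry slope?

FS = tanφ/tanβ ⇒ tanφ = FS · tanβ = 1.57 · tan23.5° = 0.6827
φ = arctan(0.6827) = 34.32°

φ = 34.3°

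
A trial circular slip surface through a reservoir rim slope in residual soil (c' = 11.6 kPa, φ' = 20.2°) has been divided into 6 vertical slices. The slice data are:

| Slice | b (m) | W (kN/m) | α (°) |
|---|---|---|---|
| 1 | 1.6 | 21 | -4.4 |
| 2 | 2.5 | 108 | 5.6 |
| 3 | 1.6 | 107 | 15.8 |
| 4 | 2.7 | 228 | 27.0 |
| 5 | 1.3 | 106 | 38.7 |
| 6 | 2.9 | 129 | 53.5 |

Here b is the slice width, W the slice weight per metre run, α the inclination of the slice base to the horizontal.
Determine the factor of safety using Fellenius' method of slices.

Ordinary method of slices: FS = Σ[c'·Δl_i + (W_i cosα_i)·tanφ'] / Σ W_i sinα_i, with Δl_i = b_i / cosα_i.
Slice 1: Δl = 1.6/cos(-4.4°) = 1.605 m; N'_1 = 21·cos(-4.4°) = 20.9; c'Δl = 18.61; W sinα = -1.6
Slice 2: Δl = 2.5/cos5.6° = 2.512 m; N'_2 = 108·cos5.6° = 107.5; c'Δl = 29.14; W sinα = 10.5
Slice 3: Δl = 1.6/cos15.8° = 1.663 m; N'_3 = 107·cos15.8° = 103.0; c'Δl = 19.29; W sinα = 29.1
Slice 4: Δl = 2.7/cos27.0° = 3.030 m; N'_4 = 228·cos27.0° = 203.1; c'Δl = 35.15; W sinα = 103.5
Slice 5: Δl = 1.3/cos38.7° = 1.666 m; N'_5 = 106·cos38.7° = 82.7; c'Δl = 19.32; W sinα = 66.3
Slice 6: Δl = 2.9/cos53.5° = 4.875 m; N'_6 = 129·cos53.5° = 76.7; c'Δl = 56.55; W sinα = 103.7
Σc'Δl = 178.1 kN/m; ΣN' = 594.0 kN/m; ΣW sinα = 311.5 kN/m
Resisting = 178.1 + 594.0·tan20.2° = 178.1 + 218.5 = 396.6 kN/m
FS = 396.6 / 311.5 = 1.273

FS = 1.27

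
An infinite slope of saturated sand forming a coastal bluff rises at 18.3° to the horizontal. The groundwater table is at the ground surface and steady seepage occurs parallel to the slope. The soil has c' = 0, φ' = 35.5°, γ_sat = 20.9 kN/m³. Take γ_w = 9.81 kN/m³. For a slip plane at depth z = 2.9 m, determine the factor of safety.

FS = 1.14

With seepage parallel to the slope and the water table at the surface, the effective normal stress on the slip plane uses the buoyant unit weight γ' = γ_sat − γ_w while the driving shear stress uses γ_sat:
FS = [c' + γ' z cos²β tanφ'] / [γ_sat z sinβ cosβ]
(For c' = 0 this reduces to FS = (γ'/γ_sat)·tanφ'/tanβ.)
γ' = 20.9 − 9.81 = 11.09 kN/m³
Numerator = 0.0 + 11.09·2.9·cos²18.3°·tan35.5° = 0.0 + 11.09·2.9·0.9014·0.7133 = 20.679 kPa
Denominator = 20.9·2.9·sin18.3°·cos18.3° = 20.9·2.9·0.3140·0.9494 = 18.069 kPa
FS = 20.679 / 18.069 = 1.144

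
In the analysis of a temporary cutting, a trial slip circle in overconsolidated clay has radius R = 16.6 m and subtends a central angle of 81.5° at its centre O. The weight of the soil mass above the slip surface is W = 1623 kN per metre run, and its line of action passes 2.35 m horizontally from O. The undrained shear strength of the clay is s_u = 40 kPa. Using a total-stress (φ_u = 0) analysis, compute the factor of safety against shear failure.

Taking moments about the centre O, the resisting moment is provided by the undrained shear strength acting along the arc:
Arc length L_a = R·θ = 16.6·(81.5°·π/180) = 16.6·1.4224 = 23.61 m
M_R = s_u·L_a·R = 40·23.61·16.6 = 15678.7 kN·m/m
M_D = W·d = 1623·2.35 = 3814.1 kN·m/m
FS = M_R / M_D = 15678.7 / 3814.1 = 4.111

FS = 4.11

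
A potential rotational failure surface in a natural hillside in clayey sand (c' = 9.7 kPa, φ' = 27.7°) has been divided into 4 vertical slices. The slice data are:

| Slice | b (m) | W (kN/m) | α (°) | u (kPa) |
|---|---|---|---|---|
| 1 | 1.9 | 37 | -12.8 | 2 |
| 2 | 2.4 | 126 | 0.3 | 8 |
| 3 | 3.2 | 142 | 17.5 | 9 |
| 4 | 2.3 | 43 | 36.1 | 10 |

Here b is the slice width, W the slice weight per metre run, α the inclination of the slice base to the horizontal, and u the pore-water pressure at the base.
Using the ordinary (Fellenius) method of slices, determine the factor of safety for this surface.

Ordinary method of slices: FS = Σ[c'·Δl_i + (W_i cosα_i − u_i·Δl_i)·tanφ'] / Σ W_i sinα_i, with Δl_i = b_i / cosα_i.
Slice 1: Δl = 1.9/cos(-12.8°) = 1.948 m; N'_1 = 37·cos(-12.8°) − 2·1.948 = 32.2; c'Δl = 18.90; W sinα = -8.2
Slice 2: Δl = 2.4/cos0.3° = 2.400 m; N'_2 = 126·cos0.3° − 8·2.400 = 106.8; c'Δl = 23.28; W sinα = 0.7
Slice 3: Δl = 3.2/cos17.5° = 3.355 m; N'_3 = 142·cos17.5° − 9·3.355 = 105.2; c'Δl = 32.55; W sinα = 42.7
Slice 4: Δl = 2.3/cos36.1° = 2.847 m; N'_4 = 43·cos36.1° − 10·2.847 = 6.3; c'Δl = 27.61; W sinα = 25.3
Σc'Δl = 102.3 kN/m; ΣN' = 250.5 kN/m; ΣW sinα = 60.5 kN/m
Resisting = 102.3 + 250.5·tan27.7° = 102.3 + 131.5 = 233.8 kN/m
FS = 233.8 / 60.5 = 3.865

FS = 3.87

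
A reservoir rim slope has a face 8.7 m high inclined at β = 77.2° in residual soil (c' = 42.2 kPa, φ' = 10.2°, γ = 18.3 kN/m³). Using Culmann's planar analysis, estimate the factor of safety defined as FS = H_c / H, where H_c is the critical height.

FS = 1.67

H_c = (4c'/γ) · sinβ cosφ' / [1 − cos(β − φ')]
    = (4·42.2/18.3) · sin77.2°·cos10.2° / [1 − cos67.0°]
    = 9.224 · 0.9597 / 0.6093 = 14.53 m
FS = H_c / H = 14.53 / 8.7 = 1.670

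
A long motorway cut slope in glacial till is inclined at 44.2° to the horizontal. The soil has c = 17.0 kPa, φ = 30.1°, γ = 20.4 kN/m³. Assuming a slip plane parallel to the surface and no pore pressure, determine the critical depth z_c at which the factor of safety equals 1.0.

z_c = 4.13 m

Setting FS = 1.00 in FS = [c + γz cos²β tanφ] / [γz sinβ cosβ] and solving for z:
z = c / [γ cosβ (FS·sinβ − cosβ·tanφ)]
  = 17.0 / [20.4·cos44.2°·(1.00·sin44.2° − cos44.2°·tan30.1°)]
  = 17.0 / [20.4·0.7169·(1.00·0.6972 − 0.7169·0.5797)]
  = 17.0 / 4.1182 = 4.128 m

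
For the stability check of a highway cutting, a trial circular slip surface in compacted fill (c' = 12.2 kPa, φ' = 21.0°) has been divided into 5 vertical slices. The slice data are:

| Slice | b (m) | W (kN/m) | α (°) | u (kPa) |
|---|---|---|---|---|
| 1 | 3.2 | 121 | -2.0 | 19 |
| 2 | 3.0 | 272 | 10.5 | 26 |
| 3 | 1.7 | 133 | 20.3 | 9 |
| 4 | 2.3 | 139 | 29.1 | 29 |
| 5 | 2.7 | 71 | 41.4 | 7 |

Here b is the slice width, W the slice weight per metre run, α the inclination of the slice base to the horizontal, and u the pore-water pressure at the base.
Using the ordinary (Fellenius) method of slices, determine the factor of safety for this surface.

FS = 1.65

Ordinary method of slices: FS = Σ[c'·Δl_i + (W_i cosα_i − u_i·Δl_i)·tanφ'] / Σ W_i sinα_i, with Δl_i = b_i / cosα_i.
Slice 1: Δl = 3.2/cos(-2.0°) = 3.202 m; N'_1 = 121·cos(-2.0°) − 19·3.202 = 60.1; c'Δl = 39.06; W sinα = -4.2
Slice 2: Δl = 3.0/cos10.5° = 3.051 m; N'_2 = 272·cos10.5° − 26·3.051 = 188.1; c'Δl = 37.22; W sinα = 49.6
Slice 3: Δl = 1.7/cos20.3° = 1.813 m; N'_3 = 133·cos20.3° − 9·1.813 = 108.4; c'Δl = 22.11; W sinα = 46.1
Slice 4: Δl = 2.3/cos29.1° = 2.632 m; N'_4 = 139·cos29.1° − 29·2.632 = 45.1; c'Δl = 32.11; W sinα = 67.6
Slice 5: Δl = 2.7/cos41.4° = 3.599 m; N'_5 = 71·cos41.4° − 7·3.599 = 28.1; c'Δl = 43.91; W sinα = 47.0
Σc'Δl = 174.4 kN/m; ΣN' = 429.8 kN/m; ΣW sinα = 206.0 kN/m
Resisting = 174.4 + 429.8·tan21.0° = 174.4 + 165.0 = 339.4 kN/m
FS = 339.4 / 206.0 = 1.647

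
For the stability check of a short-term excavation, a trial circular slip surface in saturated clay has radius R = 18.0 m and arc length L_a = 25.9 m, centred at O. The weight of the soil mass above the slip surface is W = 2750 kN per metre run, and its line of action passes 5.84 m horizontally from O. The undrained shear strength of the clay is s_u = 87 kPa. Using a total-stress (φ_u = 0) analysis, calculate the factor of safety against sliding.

FS = 2.53

Taking moments about the centre O, the resisting moment is provided by the undrained shear strength acting along the arc:
M_R = s_u·L_a·R = 87·25.90·18.0 = 40559.4 kN·m/m
M_D = W·d = 2750·5.84 = 16060.0 kN·m/m
FS = M_R / M_D = 40559.4 / 16060.0 = 2.525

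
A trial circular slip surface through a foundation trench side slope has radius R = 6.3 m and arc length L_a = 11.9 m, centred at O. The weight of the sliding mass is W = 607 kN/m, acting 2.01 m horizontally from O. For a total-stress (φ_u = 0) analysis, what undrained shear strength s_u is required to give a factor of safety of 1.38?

FS = s_u·L_a·R / (W·d), so s_u = FS·W·d / (L_a·R).
s_u = 1.38·607·2.01 / (11.90·6.3) = 1683.7 / 74.97 = 22.46 kPa

s_u = 22.5 kPa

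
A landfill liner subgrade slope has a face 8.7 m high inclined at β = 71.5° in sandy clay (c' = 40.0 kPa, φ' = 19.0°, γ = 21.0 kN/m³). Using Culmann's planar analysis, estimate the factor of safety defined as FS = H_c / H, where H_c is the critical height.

H_c = (4c'/γ) · sinβ cosφ' / [1 − cos(β − φ')]
    = (4·40.0/21.0) · sin71.5°·cos19.0° / [1 − cos52.5°]
    = 7.619 · 0.8967 / 0.3912 = 17.46 m
FS = H_c / H = 17.46 / 8.7 = 2.007

FS = 2.01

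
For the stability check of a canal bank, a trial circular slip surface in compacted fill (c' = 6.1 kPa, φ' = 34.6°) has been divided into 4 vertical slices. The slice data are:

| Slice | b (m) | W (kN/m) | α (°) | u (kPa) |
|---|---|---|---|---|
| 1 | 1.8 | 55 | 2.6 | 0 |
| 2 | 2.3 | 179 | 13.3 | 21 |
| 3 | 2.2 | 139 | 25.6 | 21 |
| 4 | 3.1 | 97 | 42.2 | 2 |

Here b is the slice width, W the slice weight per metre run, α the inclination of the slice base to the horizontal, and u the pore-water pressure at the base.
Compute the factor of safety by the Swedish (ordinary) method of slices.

Ordinary method of slices: FS = Σ[c'·Δl_i + (W_i cosα_i − u_i·Δl_i)·tanφ'] / Σ W_i sinα_i, with Δl_i = b_i / cosα_i.
Slice 1: Δl = 1.8/cos2.6° = 1.802 m; N'_1 = 55·cos2.6° − 0·1.802 = 54.9; c'Δl = 10.99; W sinα = 2.5
Slice 2: Δl = 2.3/cos13.3° = 2.363 m; N'_2 = 179·cos13.3° − 21·2.363 = 124.6; c'Δl = 14.42; W sinα = 41.2
Slice 3: Δl = 2.2/cos25.6° = 2.439 m; N'_3 = 139·cos25.6° − 21·2.439 = 74.1; c'Δl = 14.88; W sinα = 60.1
Slice 4: Δl = 3.1/cos42.2° = 4.185 m; N'_4 = 97·cos42.2° − 2·4.185 = 63.5; c'Δl = 25.53; W sinα = 65.2
Σc'Δl = 65.8 kN/m; ΣN' = 317.1 kN/m; ΣW sinα = 168.9 kN/m
Resisting = 65.8 + 317.1·tan34.6° = 65.8 + 218.8 = 284.6 kN/m
FS = 284.6 / 168.9 = 1.685

FS = 1.69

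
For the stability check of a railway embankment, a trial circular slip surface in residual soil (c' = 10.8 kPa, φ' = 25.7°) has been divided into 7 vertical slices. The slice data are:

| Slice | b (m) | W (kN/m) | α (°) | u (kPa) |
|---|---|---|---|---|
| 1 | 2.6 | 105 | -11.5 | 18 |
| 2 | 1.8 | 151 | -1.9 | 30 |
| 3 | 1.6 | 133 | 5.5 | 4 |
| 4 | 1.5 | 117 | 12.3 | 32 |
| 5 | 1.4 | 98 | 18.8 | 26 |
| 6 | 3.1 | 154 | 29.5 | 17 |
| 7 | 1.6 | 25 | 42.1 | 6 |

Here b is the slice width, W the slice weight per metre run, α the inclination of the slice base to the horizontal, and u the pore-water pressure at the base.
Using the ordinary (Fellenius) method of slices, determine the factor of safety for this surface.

Ordinary method of slices: FS = Σ[c'·Δl_i + (W_i cosα_i − u_i·Δl_i)·tanφ'] / Σ W_i sinα_i, with Δl_i = b_i / cosα_i.
Slice 1: Δl = 2.6/cos(-11.5°) = 2.653 m; N'_1 = 105·cos(-11.5°) − 18·2.653 = 55.1; c'Δl = 28.66; W sinα = -20.9
Slice 2: Δl = 1.8/cos(-1.9°) = 1.801 m; N'_2 = 151·cos(-1.9°) − 30·1.801 = 96.9; c'Δl = 19.45; W sinα = -5.0
Slice 3: Δl = 1.6/cos5.5° = 1.607 m; N'_3 = 133·cos5.5° − 4·1.607 = 126.0; c'Δl = 17.36; W sinα = 12.7
Slice 4: Δl = 1.5/cos12.3° = 1.535 m; N'_4 = 117·cos12.3° − 32·1.535 = 65.2; c'Δl = 16.58; W sinα = 24.9
Slice 5: Δl = 1.4/cos18.8° = 1.479 m; N'_5 = 98·cos18.8° − 26·1.479 = 54.3; c'Δl = 15.97; W sinα = 31.6
Slice 6: Δl = 3.1/cos29.5° = 3.562 m; N'_6 = 154·cos29.5° − 17·3.562 = 73.5; c'Δl = 38.47; W sinα = 75.8
Slice 7: Δl = 1.6/cos42.1° = 2.156 m; N'_7 = 25·cos42.1° − 6·2.156 = 5.6; c'Δl = 23.29; W sinα = 16.8
Σc'Δl = 159.8 kN/m; ΣN' = 476.6 kN/m; ΣW sinα = 135.9 kN/m
Resisting = 159.8 + 476.6·tan25.7° = 159.8 + 229.4 = 389.1 kN/m
FS = 389.1 / 135.9 = 2.863

FS = 2.86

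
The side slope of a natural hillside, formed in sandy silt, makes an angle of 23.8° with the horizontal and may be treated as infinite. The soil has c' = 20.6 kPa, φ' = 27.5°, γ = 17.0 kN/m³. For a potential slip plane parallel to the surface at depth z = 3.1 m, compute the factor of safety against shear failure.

FS = 2.24

For an infinite slope with a slip plane parallel to the surface (no pore pressure): FS = [c' + γz cos²β tanφ'] / [γz sinβ cosβ].
γz = 17.0·3.1 = 52.70 kN/m²
Numerator = 20.6 + 52.70·cos²23.8°·tan27.5° = 20.6 + 52.70·0.8372·0.5206 = 43.566 kPa
Denominator = 52.70·sin23.8°·cos23.8° = 52.70·0.4035·0.9150 = 19.458 kPa
FS = 43.566 / 19.458 = 2.239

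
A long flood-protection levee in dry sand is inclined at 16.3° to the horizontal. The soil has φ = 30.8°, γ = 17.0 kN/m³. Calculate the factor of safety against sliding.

For a dry cohesionless infinite slope the factor of safety is FS = tanφ / tanβ.
FS = tan30.8° / tan16.3° = 0.5961 / 0.2924 = 2.039

FS = 2.04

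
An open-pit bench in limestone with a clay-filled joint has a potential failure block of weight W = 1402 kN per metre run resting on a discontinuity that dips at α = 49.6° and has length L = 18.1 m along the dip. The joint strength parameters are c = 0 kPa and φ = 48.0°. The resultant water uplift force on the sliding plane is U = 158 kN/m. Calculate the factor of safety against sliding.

FS = 0.78

Resolving the block weight along and normal to the plane and applying the Mohr–Coulomb strength on the joint:
N' = W cosα − U = 1402·cos49.6° − 158 = 750.7 kN/m
Driving force T = W sinα = 1402·sin49.6° = 1067.7 kN/m
Resisting force R = c·L + N'·tanφ = 0·18.1 + 750.7·tan48.0° = 0.0 + 833.7 = 833.7 kN/m
FS = R / T = 833.7 / 1067.7 = 0.781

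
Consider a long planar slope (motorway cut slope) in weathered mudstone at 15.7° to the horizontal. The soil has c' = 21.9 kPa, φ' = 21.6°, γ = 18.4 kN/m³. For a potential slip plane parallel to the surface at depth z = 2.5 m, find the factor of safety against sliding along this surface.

FS = 3.24

For an infinite slope with a slip plane parallel to the surface (no pore pressure): FS = [c' + γz cos²β tanφ'] / [γz sinβ cosβ].
γz = 18.4·2.5 = 46.00 kN/m²
Numerator = 21.9 + 46.00·cos²15.7°·tan21.6° = 21.9 + 46.00·0.9268·0.3959 = 38.779 kPa
Denominator = 46.00·sin15.7°·cos15.7° = 46.00·0.2706·0.9627 = 11.983 kPa
FS = 38.779 / 11.983 = 3.236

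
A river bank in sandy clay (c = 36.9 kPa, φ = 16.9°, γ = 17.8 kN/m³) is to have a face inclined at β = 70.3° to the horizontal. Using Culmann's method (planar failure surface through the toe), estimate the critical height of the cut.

H_c = 18.50 m

Culmann's analysis gives the critical failure plane at α_cr = (β + φ)/2 = (70.3 + 16.9)/2 = 43.6°, and the critical height
H_c = (4c/γ) · sinβ cosφ / [1 − cos(β − φ)]
    = (4·36.9/17.8) · sin70.3°·cos16.9° / [1 − cos(53.4°)]
    = 8.292 · 0.9415·0.9568 / [1 − 0.5962]
    = 8.292 · 0.9008 / 0.4038
    = 18.50 m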